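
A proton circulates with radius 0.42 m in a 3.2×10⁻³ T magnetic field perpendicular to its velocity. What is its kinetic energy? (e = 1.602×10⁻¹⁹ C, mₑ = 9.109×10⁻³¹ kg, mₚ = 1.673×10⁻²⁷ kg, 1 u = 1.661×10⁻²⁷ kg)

v = |q|Br/m, then KE = ½mv² = (qBr)²/(2m).
v = (1.602×10⁻¹⁹)(3.2×10⁻³)(0.42)/1.673×10⁻²⁷ ≈ 1.287×10⁵ m/s.
KE = ½(1.673×10⁻²⁷)(1.287×10⁵)² ≈ 1.4×10⁻¹⁷ J.

KE ≈ 1.4×10⁻¹⁷ J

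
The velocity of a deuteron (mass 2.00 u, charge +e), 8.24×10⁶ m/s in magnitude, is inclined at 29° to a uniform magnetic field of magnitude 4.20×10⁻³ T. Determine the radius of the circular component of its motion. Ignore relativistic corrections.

v⊥ = v sinθ = 8.24×10⁶·sin29° ≈ 3.995×10⁶ m/s.
r = m v⊥/(|q|B) = (3.322×10⁻²⁷)(3.995×10⁶)/((1.602×10⁻¹⁹)(4.20×10⁻³)) ≈ 19.7 m.

r ≈ 19.7 m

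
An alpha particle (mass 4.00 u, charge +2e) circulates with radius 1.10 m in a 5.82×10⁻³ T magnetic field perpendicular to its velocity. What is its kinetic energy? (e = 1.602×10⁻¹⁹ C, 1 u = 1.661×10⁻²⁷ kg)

KE ≈ 1980 eV

v = |q|Br/m, then KE = ½mv² = (qBr)²/(2m).
v = (3.204×10⁻¹⁹)(5.82×10⁻³)(1.10)/6.644×10⁻²⁷ ≈ 3.087×10⁵ m/s.
KE = ½(6.644×10⁻²⁷)(3.087×10⁵)² ≈ 3.17×10⁻¹⁶ J = 1980 eV.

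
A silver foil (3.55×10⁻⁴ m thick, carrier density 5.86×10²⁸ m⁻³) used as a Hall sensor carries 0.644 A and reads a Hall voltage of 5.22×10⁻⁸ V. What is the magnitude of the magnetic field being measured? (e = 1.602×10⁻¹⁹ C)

From V_H = IB/(n e t), B = V_H n e t / I.
B = (5.22×10⁻⁸)(5.86×10²⁸)(1.602×10⁻¹⁹)(3.55×10⁻⁴)/0.644 ≈ 0.270 T.

B ≈ 0.270 T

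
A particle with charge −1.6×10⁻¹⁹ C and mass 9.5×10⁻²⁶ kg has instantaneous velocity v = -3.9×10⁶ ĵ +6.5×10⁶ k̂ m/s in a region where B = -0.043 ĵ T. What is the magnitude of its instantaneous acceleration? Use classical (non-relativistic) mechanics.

v×B = (2.80×10⁵, 0, 0) N/C.
F = q v×B = (−1.6×10⁻¹⁹ C)·(2.80×10⁵, 0, 0) = (-4.47×10⁻¹⁴, 0, 0) N.
|a| = |F|/m = 4.472×10⁻¹⁴/9.5×10⁻²⁶ ≈ 4.71×10¹¹ m/s².

|a| ≈ 4.71×10¹¹ m/s²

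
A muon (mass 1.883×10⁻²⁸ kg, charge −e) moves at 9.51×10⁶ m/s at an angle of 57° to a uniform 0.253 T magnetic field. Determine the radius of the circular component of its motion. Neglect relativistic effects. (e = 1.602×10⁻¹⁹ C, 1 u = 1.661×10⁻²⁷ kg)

v⊥ = v sinθ = 9.51×10⁶·sin57° ≈ 7.976×10⁶ m/s.
r = m v⊥/(|q|B) = (1.883×10⁻²⁸)(7.976×10⁶)/((1.602×10⁻¹⁹)(0.253)) ≈ 0.0371 m.

r ≈ 0.0371 m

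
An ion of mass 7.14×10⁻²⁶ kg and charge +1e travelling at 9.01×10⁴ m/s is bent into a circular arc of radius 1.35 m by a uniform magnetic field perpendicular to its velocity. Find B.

From |q|vB = mv²/r, B = mv/(|q|r).
B = (7.14×10⁻²⁶)(9.01×10⁴)/((1.602×10⁻¹⁹)(1.35)) ≈ 0.0297 T.

B ≈ 0.0297 T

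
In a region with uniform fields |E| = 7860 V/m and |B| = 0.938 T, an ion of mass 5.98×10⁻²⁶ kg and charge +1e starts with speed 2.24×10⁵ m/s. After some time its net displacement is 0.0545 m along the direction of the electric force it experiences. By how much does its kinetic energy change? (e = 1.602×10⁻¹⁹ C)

The magnetic force is always ⟂ v and does no work; only the electric force changes KE.
ΔKE = F_E · d = |q|E d = (1.602×10⁻¹⁹)(7860)(0.0545) ≈ 6.86×10⁻¹⁷ J.

ΔKE ≈ 6.86×10⁻¹⁷ J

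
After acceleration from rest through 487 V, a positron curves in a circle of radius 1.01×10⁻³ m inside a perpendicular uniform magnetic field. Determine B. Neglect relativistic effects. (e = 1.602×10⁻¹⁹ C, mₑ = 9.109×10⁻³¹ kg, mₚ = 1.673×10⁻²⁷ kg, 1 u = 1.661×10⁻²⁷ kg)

B ≈ 0.0737 T

v = √(2|q|V/m) = √(2·1.602×10⁻¹⁹·487/9.109×10⁻³¹) ≈ 1.309×10⁷ m/s.
B = mv/(|q|r) = (9.109×10⁻³¹)(1.309×10⁷)/((1.602×10⁻¹⁹)(1.01×10⁻³)) ≈ 0.0737 T.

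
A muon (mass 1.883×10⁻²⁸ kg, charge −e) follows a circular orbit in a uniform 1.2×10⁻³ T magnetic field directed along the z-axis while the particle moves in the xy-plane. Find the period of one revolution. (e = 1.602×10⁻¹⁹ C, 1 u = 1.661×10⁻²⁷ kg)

T ≈ 6.2×10⁻⁶ s

The cyclotron period depends only on m, q, B: T = 2πm/(|q|B).
T = 2π(1.883×10⁻²⁸)/((1.602×10⁻¹⁹)(1.2×10⁻³)) ≈ 6.2×10⁻⁶ s.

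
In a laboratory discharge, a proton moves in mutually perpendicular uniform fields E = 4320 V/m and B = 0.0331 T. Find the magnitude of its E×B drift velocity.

v_d ≈ 1.31×10⁵ m/s

The steady drift has the magnetic force balancing the electric force, so v_d = E/B.
v_d = 4320/0.0331 = 1.31×10⁵ m/s.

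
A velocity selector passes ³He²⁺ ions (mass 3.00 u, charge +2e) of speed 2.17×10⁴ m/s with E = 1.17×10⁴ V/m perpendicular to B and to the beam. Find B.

B = 0.539 T

Balance of forces in the selector: qE = qvB ⇒ B = E/v.
B = 1.17×10⁴/2.17×10⁴ = 0.539 T.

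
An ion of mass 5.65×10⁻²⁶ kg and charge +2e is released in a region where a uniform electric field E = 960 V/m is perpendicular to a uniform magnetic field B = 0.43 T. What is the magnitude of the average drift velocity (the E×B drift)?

v_d ≈ 2200 m/s

The steady drift has the magnetic force balancing the electric force, so v_d = E/B.
v_d = 960/0.43 = 2200 m/s.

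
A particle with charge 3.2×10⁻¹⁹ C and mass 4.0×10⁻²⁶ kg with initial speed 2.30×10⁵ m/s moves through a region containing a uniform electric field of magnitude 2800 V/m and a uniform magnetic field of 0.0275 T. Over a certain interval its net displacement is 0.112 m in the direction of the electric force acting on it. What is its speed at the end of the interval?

v_f ≈ 2.41×10⁵ m/s

B does no work; ΔKE = |q|E d.
½mv_f² = ½mv₀² + |q|Ed = ½(4.0×10⁻²⁶)(2.30×10⁵)² + (3.2×10⁻¹⁹)(2800)(0.112) ≈ 1.058×10⁻¹⁵ J + 1.004×10⁻¹⁶ J ≈ 1.158×10⁻¹⁵ J.
v_f = √(2·1.158×10⁻¹⁵/4.0×10⁻²⁶) ≈ 2.41×10⁵ m/s.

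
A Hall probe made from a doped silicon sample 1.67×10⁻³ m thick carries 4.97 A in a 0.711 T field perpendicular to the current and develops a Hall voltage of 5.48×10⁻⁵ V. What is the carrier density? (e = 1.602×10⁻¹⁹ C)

From V_H = IB/(n e t), n = IB/(V_H e t).
n = (4.97)(0.711)/((5.48×10⁻⁵)(1.602×10⁻¹⁹)(1.67×10⁻³)) ≈ 2.41×10²⁶ m⁻³.

n ≈ 2.41×10²⁶ m⁻³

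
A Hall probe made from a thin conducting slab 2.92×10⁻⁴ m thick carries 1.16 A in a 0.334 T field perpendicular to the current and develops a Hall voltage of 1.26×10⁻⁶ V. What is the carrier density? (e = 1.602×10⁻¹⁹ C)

n ≈ 6.57×10²⁷ m⁻³

From V_H = IB/(n e t), n = IB/(V_H e t).
n = (1.16)(0.334)/((1.26×10⁻⁶)(1.602×10⁻¹⁹)(2.92×10⁻⁴)) ≈ 6.57×10²⁷ m⁻³.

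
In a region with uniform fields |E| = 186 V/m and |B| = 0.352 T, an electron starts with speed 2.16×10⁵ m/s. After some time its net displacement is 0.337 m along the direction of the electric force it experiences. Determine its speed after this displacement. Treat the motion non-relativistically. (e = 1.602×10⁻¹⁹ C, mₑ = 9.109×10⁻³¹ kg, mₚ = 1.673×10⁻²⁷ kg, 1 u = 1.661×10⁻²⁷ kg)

B does no work; ΔKE = |q|E d.
½mv_f² = ½mv₀² + |q|Ed = ½(9.109×10⁻³¹)(2.16×10⁵)² + (1.602×10⁻¹⁹)(186)(0.337) ≈ 2.125×10⁻²⁰ J + 1.004×10⁻¹⁷ J ≈ 1.006×10⁻¹⁷ J.
v_f = √(2·1.006×10⁻¹⁷/9.109×10⁻³¹) ≈ 4.70×10⁶ m/s.

v_f ≈ 4.70×10⁶ m/s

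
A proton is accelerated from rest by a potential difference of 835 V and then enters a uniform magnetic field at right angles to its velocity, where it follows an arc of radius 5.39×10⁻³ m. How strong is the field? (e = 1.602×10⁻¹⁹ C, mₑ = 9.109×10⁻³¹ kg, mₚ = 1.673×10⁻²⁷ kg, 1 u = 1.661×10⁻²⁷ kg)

v = √(2|q|V/m) = √(2·1.602×10⁻¹⁹·835/1.673×10⁻²⁷) ≈ 3.999×10⁵ m/s.
B = mv/(|q|r) = (1.673×10⁻²⁷)(3.999×10⁵)/((1.602×10⁻¹⁹)(5.39×10⁻³)) ≈ 0.775 T.

B ≈ 0.775 T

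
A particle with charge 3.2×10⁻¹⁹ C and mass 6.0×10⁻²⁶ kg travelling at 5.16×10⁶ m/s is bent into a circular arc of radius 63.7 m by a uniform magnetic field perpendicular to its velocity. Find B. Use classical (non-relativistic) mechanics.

B ≈ 0.0152 T

From |q|vB = mv²/r, B = mv/(|q|r).
B = (6.0×10⁻²⁶)(5.16×10⁶)/((3.2×10⁻¹⁹)(63.7)) ≈ 0.0152 T.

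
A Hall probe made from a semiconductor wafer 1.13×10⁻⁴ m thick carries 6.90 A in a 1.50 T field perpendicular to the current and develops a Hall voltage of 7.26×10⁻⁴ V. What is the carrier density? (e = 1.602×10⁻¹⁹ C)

From V_H = IB/(n e t), n = IB/(V_H e t).
n = (6.90)(1.50)/((7.26×10⁻⁴)(1.602×10⁻¹⁹)(1.13×10⁻⁴)) ≈ 7.88×10²⁶ m⁻³.

n ≈ 7.88×10²⁶ m⁻³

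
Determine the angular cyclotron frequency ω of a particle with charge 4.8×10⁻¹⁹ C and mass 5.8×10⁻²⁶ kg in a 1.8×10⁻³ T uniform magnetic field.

ω ≈ 1.5×10⁴ rad/s

ω = |q|B/m.
ω = (4.8×10⁻¹⁹)(1.8×10⁻³)/5.8×10⁻²⁶ ≈ 1.5×10⁴ rad/s.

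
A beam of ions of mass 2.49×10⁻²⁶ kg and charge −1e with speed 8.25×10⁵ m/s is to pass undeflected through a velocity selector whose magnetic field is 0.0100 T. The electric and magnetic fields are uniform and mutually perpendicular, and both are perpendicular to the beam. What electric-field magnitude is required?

E = 8250 V/m

For straight-line motion qE = qvB, so E = vB.
E = 8.25×10⁵ × 0.0100 = 8250 V/m.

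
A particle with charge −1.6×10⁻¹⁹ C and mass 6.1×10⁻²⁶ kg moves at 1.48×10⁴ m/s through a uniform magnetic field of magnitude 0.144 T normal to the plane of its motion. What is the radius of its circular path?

r ≈ 0.0392 m

The magnetic force provides the centripetal force: |q|vB = mv²/r.
r = mv/(|q|B) = (6.1×10⁻²⁶)(1.48×10⁴)/((1.6×10⁻¹⁹)(0.144)) ≈ 0.0392 m.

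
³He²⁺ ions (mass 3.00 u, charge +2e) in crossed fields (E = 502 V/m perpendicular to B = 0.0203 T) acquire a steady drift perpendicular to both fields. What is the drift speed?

The E×B drift speed is v_d = E/B.
v_d = 502/0.0203 = 2.47×10⁴ m/s.

v_d ≈ 2.47×10⁴ m/s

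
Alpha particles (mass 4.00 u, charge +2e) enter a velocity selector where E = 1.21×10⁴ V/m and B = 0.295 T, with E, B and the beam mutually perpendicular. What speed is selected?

v = 4.10×10⁴ m/s

Zero net Lorentz force requires |qE| = |q v×B|, i.e. E = vB.
v = E/B = 1.21×10⁴/0.295 = 4.10×10⁴ m/s.
The result is independent of the particle's charge and mass.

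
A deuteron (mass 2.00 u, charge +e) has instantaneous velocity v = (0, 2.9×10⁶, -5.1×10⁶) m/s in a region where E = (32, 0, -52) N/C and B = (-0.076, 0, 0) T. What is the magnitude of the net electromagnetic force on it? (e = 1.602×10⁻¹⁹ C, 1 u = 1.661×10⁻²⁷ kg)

v×B = (0, 3.88×10⁵, 2.20×10⁵) N/C.
E + v×B = (32.0, 3.88×10⁵, 2.20×10⁵) N/C.
F = q(E + v×B) = (1.602×10⁻¹⁹ C)·(32.0, 3.88×10⁵, 2.20×10⁵) = (5.13×10⁻¹⁸, 6.21×10⁻¹⁴, 3.53×10⁻¹⁴) N.
|F| = 7.14×10⁻¹⁴ N.

|F| ≈ 7.14×10⁻¹⁴ N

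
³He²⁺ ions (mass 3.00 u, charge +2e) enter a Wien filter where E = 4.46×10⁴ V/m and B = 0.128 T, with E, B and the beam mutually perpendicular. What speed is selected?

v = 3.48×10⁵ m/s

For undeflected motion the electric and magnetic forces balance: qE = qvB.
v = E/B = 4.46×10⁴/0.128 = 3.48×10⁵ m/s.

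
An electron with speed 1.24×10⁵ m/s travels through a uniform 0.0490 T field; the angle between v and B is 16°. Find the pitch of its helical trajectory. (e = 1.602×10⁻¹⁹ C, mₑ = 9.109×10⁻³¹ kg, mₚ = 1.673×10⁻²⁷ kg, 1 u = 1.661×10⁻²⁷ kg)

v∥ = v cosθ = 1.24×10⁵·cos16° ≈ 1.192×10⁵ m/s.
T = 2πm/(|q|B) = 2π(9.109×10⁻³¹)/((1.602×10⁻¹⁹)(0.0490)) ≈ 7.291×10⁻¹⁰ s.
pitch = v∥ T = (1.192×10⁵)(7.291×10⁻¹⁰) ≈ 8.69×10⁻⁵ m.

p ≈ 8.69×10⁻⁵ m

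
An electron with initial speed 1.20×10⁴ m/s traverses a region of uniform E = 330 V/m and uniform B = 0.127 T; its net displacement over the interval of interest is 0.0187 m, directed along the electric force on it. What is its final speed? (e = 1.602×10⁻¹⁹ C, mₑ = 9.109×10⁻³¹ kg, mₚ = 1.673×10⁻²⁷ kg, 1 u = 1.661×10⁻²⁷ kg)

v_f ≈ 1.47×10⁶ m/s

B does no work; ΔKE = |q|E d.
½mv_f² = ½mv₀² + |q|Ed = ½(9.109×10⁻³¹)(1.20×10⁴)² + (1.602×10⁻¹⁹)(330)(0.0187) ≈ 6.558×10⁻²³ J + 9.886×10⁻¹⁹ J ≈ 9.887×10⁻¹⁹ J.
v_f = √(2·9.887×10⁻¹⁹/9.109×10⁻³¹) ≈ 1.47×10⁶ m/s.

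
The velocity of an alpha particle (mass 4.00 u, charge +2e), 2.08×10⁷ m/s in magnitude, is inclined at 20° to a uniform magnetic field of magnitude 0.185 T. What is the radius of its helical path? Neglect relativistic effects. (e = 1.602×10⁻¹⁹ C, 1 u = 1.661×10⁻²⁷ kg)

v⊥ = v sinθ = 2.08×10⁷·sin20° ≈ 7.114×10⁶ m/s.
r = m v⊥/(|q|B) = (6.644×10⁻²⁷)(7.114×10⁶)/((3.204×10⁻¹⁹)(0.185)) ≈ 0.797 m.

r ≈ 0.797 m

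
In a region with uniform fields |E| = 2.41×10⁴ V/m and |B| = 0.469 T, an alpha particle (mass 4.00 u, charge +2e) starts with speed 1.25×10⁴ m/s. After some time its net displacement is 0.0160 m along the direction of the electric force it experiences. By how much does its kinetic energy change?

ΔKE ≈ 1.24×10⁻¹⁶ J

The magnetic force is always ⟂ v and does no work; only the electric force changes KE.
ΔKE = F_E · d = |q|E d = (3.204×10⁻¹⁹)(2.41×10⁴)(0.0160) ≈ 1.24×10⁻¹⁶ J.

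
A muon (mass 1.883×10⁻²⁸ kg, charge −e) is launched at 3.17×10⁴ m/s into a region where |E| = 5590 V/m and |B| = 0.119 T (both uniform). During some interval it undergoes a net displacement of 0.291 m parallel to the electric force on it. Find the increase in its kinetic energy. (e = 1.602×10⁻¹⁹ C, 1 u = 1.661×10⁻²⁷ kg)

The magnetic force is always ⟂ v and does no work; only the electric force changes KE.
ΔKE = F_E · d = |q|E d = (1.602×10⁻¹⁹)(5590)(0.291) ≈ 2.61×10⁻¹⁶ J.

ΔKE ≈ 2.61×10⁻¹⁶ J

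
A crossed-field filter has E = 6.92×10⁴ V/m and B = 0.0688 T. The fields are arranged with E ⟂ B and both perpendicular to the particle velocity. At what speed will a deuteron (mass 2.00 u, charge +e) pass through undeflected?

v = 1.01×10⁶ m/s

Zero net Lorentz force requires |qE| = |q v×B|, i.e. E = vB.
v = E/B = 6.92×10⁴/0.0688 = 1.01×10⁶ m/s.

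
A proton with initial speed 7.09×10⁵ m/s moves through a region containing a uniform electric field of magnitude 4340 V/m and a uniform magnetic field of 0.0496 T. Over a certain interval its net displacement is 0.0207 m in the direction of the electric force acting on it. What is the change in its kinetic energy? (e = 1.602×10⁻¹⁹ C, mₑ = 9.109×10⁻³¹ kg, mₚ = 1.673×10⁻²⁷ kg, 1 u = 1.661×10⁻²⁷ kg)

ΔKE ≈ 1.44×10⁻¹⁷ J

The magnetic force is always ⟂ v and does no work; only the electric force changes KE.
ΔKE = F_E · d = |q|E d = (1.602×10⁻¹⁹)(4340)(0.0207) ≈ 1.44×10⁻¹⁷ J.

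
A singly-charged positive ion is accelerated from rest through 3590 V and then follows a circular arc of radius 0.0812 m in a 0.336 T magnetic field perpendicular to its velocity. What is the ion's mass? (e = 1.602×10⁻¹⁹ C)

m ≈ 1.66×10⁻²⁶ kg

Combine |q|V = ½mv² and r = mv/(|q|B): eliminate v to get m = qB²r²/(2V).
m = (1.602×10⁻¹⁹)(0.336)²(0.0812)²/(2·3590) ≈ 1.66×10⁻²⁶ kg.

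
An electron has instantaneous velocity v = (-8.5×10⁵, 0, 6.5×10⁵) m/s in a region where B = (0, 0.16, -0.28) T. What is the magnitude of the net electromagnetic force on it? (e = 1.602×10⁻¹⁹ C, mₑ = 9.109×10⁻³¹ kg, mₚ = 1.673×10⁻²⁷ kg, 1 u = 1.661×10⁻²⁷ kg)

v×B = (-1.04×10⁵, -2.38×10⁵, -1.36×10⁵) N/C.
F = q v×B = (−1.602×10⁻¹⁹ C)·(-1.04×10⁵, -2.38×10⁵, -1.36×10⁵) = (1.67×10⁻¹⁴, 3.81×10⁻¹⁴, 2.18×10⁻¹⁴) N.
|F| = 4.70×10⁻¹⁴ N.

|F| ≈ 4.70×10⁻¹⁴ N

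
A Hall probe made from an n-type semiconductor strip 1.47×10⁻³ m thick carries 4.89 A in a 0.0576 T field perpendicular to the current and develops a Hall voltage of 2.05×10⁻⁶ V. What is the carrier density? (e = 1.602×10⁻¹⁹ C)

n ≈ 5.83×10²⁶ m⁻³

From V_H = IB/(n e t), n = IB/(V_H e t).
n = (4.89)(0.0576)/((2.05×10⁻⁶)(1.602×10⁻¹⁹)(1.47×10⁻³)) ≈ 5.83×10²⁶ m⁻³.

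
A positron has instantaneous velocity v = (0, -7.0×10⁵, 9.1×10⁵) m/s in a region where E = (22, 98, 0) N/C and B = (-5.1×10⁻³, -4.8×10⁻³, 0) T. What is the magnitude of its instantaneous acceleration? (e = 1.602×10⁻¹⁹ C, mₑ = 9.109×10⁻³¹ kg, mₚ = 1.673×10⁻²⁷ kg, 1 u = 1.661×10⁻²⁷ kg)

|a| ≈ 1.28×10¹⁵ m/s²

v×B = (4370, -4640, -3570) N/C.
E + v×B = (4390, -4540, -3570) N/C.
F = q(E + v×B) = (1.602×10⁻¹⁹ C)·(4390, -4540, -3570) = (7.03×10⁻¹⁶, -7.28×10⁻¹⁶, -5.72×10⁻¹⁶) N.
|a| = |F|/m = 1.162×10⁻¹⁵/9.109×10⁻³¹ ≈ 1.28×10¹⁵ m/s².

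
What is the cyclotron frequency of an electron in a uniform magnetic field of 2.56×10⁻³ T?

f = |q|B/(2πm).
f = (1.602×10⁻¹⁹)(2.56×10⁻³)/(2π·9.109×10⁻³¹) ≈ 7.17×10⁷ Hz.

f ≈ 7.17×10⁷ Hz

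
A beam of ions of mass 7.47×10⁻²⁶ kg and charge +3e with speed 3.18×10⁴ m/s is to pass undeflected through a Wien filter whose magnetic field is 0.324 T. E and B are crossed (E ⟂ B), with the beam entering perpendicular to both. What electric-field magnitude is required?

For straight-line motion qE = qvB, so E = vB.
E = 3.18×10⁴ × 0.324 = 1.03×10⁴ V/m.

E = 1.03×10⁴ V/m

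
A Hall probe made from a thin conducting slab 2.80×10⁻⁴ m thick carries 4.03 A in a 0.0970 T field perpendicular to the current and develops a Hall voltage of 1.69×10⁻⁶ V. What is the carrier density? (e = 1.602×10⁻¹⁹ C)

n ≈ 5.16×10²⁷ m⁻³

From V_H = IB/(n e t), n = IB/(V_H e t).
n = (4.03)(0.0970)/((1.69×10⁻⁶)(1.602×10⁻¹⁹)(2.80×10⁻⁴)) ≈ 5.16×10²⁷ m⁻³.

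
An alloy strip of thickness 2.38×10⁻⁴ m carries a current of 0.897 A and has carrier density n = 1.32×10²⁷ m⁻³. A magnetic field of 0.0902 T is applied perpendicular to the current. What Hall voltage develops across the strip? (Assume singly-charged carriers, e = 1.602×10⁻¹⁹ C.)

V_H = IB/(n e t).
V_H = (0.897)(0.0902)/((1.32×10²⁷)(1.602×10⁻¹⁹)(2.38×10⁻⁴)) ≈ 1.61×10⁻⁶ V.

V_H ≈ 1.61×10⁻⁶ V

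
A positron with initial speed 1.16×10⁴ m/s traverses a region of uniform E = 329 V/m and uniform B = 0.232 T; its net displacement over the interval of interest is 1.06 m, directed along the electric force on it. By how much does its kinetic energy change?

The magnetic force is always ⟂ v and does no work; only the electric force changes KE.
ΔKE = F_E · d = |q|E d = (1.602×10⁻¹⁹)(329)(1.06) ≈ 5.59×10⁻¹⁷ J.

ΔKE ≈ 5.59×10⁻¹⁷ J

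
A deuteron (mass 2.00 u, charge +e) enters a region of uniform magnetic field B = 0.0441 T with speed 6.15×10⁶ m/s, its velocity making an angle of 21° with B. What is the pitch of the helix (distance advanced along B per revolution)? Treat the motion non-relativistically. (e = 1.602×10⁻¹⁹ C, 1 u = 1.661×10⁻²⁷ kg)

v∥ = v cosθ = 6.15×10⁶·cos21° ≈ 5.742×10⁶ m/s.
T = 2πm/(|q|B) = 2π(3.322×10⁻²⁷)/((1.602×10⁻¹⁹)(0.0441)) ≈ 2.954×10⁻⁶ s.
pitch = v∥ T = (5.742×10⁶)(2.954×10⁻⁶) ≈ 17.0 m.

p ≈ 17.0 m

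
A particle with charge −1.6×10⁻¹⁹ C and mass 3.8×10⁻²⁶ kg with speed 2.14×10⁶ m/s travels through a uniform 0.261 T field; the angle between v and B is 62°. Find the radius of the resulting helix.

r ≈ 1.72 m

v⊥ = v sinθ = 2.14×10⁶·sin62° ≈ 1.890×10⁶ m/s.
r = m v⊥/(|q|B) = (3.8×10⁻²⁶)(1.890×10⁶)/((1.6×10⁻¹⁹)(0.261)) ≈ 1.72 m.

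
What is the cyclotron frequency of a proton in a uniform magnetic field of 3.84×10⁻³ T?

f = |q|B/(2πm).
f = (1.602×10⁻¹⁹)(3.84×10⁻³)/(2π·1.673×10⁻²⁷) ≈ 5.85×10⁴ Hz.

f ≈ 5.85×10⁴ Hz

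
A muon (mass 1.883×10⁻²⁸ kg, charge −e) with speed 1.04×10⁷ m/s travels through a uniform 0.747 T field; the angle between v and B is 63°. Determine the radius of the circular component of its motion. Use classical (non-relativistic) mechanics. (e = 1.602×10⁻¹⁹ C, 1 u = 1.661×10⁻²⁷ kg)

v⊥ = v sinθ = 1.04×10⁷·sin63° ≈ 9.266×10⁶ m/s.
r = m v⊥/(|q|B) = (1.883×10⁻²⁸)(9.266×10⁶)/((1.602×10⁻¹⁹)(0.747)) ≈ 0.0146 m.

r ≈ 0.0146 m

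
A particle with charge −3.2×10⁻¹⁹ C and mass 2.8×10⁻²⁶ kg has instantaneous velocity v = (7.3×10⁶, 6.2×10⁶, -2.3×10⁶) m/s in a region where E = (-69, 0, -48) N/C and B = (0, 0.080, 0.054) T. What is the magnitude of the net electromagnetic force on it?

v×B = (5.19×10⁵, -3.94×10⁵, 5.84×10⁵) N/C.
E + v×B = (5.19×10⁵, -3.94×10⁵, 5.84×10⁵) N/C.
F = q(E + v×B) = (−3.2×10⁻¹⁹ C)·(5.19×10⁵, -3.94×10⁵, 5.84×10⁵) = (-1.66×10⁻¹³, 1.26×10⁻¹³, -1.87×10⁻¹³) N.
|F| = 2.80×10⁻¹³ N.

|F| ≈ 2.80×10⁻¹³ N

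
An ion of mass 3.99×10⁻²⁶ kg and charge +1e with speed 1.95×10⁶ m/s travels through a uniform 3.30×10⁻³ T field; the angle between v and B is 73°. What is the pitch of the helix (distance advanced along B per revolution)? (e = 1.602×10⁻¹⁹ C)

v∥ = v cosθ = 1.95×10⁶·cos73° ≈ 5.701×10⁵ m/s.
T = 2πm/(|q|B) = 2π(3.99×10⁻²⁶)/((1.602×10⁻¹⁹)(3.30×10⁻³)) ≈ 4.742×10⁻⁴ s.
pitch = v∥ T = (5.701×10⁵)(4.742×10⁻⁴) ≈ 270 m.

p ≈ 270 m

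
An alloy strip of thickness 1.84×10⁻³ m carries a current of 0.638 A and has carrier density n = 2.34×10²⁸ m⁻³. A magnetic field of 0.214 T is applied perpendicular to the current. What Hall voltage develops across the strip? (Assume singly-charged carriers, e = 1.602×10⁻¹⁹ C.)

V_H ≈ 1.98×10⁻⁸ V

V_H = IB/(n e t).
V_H = (0.638)(0.214)/((2.34×10²⁸)(1.602×10⁻¹⁹)(1.84×10⁻³)) ≈ 1.98×10⁻⁸ V.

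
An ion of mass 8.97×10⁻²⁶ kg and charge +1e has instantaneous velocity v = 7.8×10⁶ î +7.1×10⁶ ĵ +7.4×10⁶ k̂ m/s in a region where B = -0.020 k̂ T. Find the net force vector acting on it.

F ≈ (-2.27×10⁻¹⁴, 2.50×10⁻¹⁴, 0) N

v×B = (-1.42×10⁵, 1.56×10⁵, 0) N/C.
F = q v×B = (1.602×10⁻¹⁹ C)·(-1.42×10⁵, 1.56×10⁵, 0) = (-2.27×10⁻¹⁴, 2.50×10⁻¹⁴, 0) N.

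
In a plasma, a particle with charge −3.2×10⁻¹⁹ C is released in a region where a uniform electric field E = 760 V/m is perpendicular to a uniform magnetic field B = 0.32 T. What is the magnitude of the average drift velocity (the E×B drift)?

The E×B drift speed is v_d = E/B.
v_d = 760/0.32 = 2400 m/s.

v_d ≈ 2400 m/s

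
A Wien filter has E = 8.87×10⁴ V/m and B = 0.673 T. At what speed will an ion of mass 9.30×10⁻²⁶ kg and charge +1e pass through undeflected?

v = 1.32×10⁵ m/s

For undeflected motion the electric and magnetic forces balance: qE = qvB.
v = E/B = 8.87×10⁴/0.673 = 1.32×10⁵ m/s.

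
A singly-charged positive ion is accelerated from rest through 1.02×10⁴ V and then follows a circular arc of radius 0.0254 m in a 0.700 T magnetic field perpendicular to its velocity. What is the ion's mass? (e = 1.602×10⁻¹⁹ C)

m ≈ 2.48×10⁻²⁷ kg

Combine |q|V = ½mv² and r = mv/(|q|B): eliminate v to get m = qB²r²/(2V).
m = (1.602×10⁻¹⁹)(0.700)²(0.0254)²/(2·1.02×10⁴) ≈ 2.48×10⁻²⁷ kg.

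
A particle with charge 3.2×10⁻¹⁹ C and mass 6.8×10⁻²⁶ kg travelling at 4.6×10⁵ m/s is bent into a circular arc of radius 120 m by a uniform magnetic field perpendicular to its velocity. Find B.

From |q|vB = mv²/r, B = mv/(|q|r).
B = (6.8×10⁻²⁶)(4.6×10⁵)/((3.2×10⁻¹⁹)(120)) ≈ 8.1×10⁻⁴ T.

B ≈ 8.1×10⁻⁴ T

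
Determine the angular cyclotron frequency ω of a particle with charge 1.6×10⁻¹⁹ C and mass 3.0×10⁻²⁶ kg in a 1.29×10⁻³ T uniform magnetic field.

ω = |q|B/m.
ω = (1.6×10⁻¹⁹)(1.29×10⁻³)/3.0×10⁻²⁶ ≈ 6880 rad/s.

ω ≈ 6880 rad/s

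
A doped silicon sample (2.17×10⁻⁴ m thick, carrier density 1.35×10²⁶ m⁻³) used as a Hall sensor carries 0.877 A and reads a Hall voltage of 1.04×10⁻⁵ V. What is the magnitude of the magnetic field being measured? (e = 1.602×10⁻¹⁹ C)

From V_H = IB/(n e t), B = V_H n e t / I.
B = (1.04×10⁻⁵)(1.35×10²⁶)(1.602×10⁻¹⁹)(2.17×10⁻⁴)/0.877 ≈ 0.0557 T.

B ≈ 0.0557 T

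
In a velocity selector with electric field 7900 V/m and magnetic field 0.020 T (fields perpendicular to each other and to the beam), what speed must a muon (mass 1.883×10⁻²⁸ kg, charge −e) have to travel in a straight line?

v = 4.0×10⁵ m/s

Zero net Lorentz force requires |qE| = |q v×B|, i.e. E = vB.
v = E/B = 7900/0.020 = 4.0×10⁵ m/s.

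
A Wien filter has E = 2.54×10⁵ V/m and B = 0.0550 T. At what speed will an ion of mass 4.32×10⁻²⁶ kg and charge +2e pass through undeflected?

Straight-line motion ⇒ electric and magnetic forces cancel, so E = vB.
v = E/B = 2.54×10⁵/0.0550 = 4.62×10⁶ m/s.
The result is independent of the particle's charge and mass.

v = 4.62×10⁶ m/s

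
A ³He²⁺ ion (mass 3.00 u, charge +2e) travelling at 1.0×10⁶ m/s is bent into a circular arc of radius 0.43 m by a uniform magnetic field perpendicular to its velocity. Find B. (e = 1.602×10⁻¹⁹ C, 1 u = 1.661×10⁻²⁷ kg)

B ≈ 0.036 T

From |q|vB = mv²/r, B = mv/(|q|r).
B = (4.983×10⁻²⁷)(1.0×10⁶)/((3.204×10⁻¹⁹)(0.43)) ≈ 0.036 T.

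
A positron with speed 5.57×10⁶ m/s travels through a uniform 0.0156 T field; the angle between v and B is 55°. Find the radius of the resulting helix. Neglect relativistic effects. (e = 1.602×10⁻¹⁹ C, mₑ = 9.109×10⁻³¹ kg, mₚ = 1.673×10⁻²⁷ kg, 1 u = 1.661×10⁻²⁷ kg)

r ≈ 1.66×10⁻³ m

v⊥ = v sinθ = 5.57×10⁶·sin55° ≈ 4.563×10⁶ m/s.
r = m v⊥/(|q|B) = (9.109×10⁻³¹)(4.563×10⁶)/((1.602×10⁻¹⁹)(0.0156)) ≈ 1.66×10⁻³ m.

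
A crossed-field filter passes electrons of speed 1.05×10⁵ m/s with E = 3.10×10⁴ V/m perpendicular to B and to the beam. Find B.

B = 0.295 T

Balance of forces in the selector: qE = qvB ⇒ B = E/v.
B = 3.10×10⁴/1.05×10⁵ = 0.295 T.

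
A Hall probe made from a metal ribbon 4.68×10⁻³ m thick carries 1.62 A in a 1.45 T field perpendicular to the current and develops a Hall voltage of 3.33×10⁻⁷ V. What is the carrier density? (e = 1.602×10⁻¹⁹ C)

From V_H = IB/(n e t), n = IB/(V_H e t).
n = (1.62)(1.45)/((3.33×10⁻⁷)(1.602×10⁻¹⁹)(4.68×10⁻³)) ≈ 9.41×10²⁷ m⁻³.

n ≈ 9.41×10²⁷ m⁻³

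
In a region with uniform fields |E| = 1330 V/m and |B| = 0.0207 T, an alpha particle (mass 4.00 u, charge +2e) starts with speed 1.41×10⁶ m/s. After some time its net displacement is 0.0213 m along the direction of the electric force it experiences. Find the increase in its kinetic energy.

ΔKE ≈ 9.08×10⁻¹⁸ J

The magnetic force is always ⟂ v and does no work; only the electric force changes KE.
ΔKE = F_E · d = |q|E d = (3.204×10⁻¹⁹)(1330)(0.0213) ≈ 9.08×10⁻¹⁸ J.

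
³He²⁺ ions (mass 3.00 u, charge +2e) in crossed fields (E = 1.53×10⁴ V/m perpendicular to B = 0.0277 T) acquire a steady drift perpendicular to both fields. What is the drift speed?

In crossed fields the guiding centre drifts at v_d = |E×B|/B² = E/B, independent of charge and mass.
v_d = 1.53×10⁴/0.0277 = 5.52×10⁵ m/s.

v_d ≈ 5.52×10⁵ m/s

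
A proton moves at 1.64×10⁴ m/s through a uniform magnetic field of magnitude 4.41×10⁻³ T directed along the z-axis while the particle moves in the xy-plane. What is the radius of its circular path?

r ≈ 0.0388 m

The magnetic force provides the centripetal force: |q|vB = mv²/r.
r = mv/(|q|B) = (1.673×10⁻²⁷)(1.64×10⁴)/((1.602×10⁻¹⁹)(4.41×10⁻³)) ≈ 0.0388 m.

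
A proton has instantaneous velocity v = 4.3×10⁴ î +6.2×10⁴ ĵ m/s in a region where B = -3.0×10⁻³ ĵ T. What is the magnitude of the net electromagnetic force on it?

v×B = (0, 0, -129) N/C.
F = q v×B = (1.602×10⁻¹⁹ C)·(0, 0, -129) = (0, 0, -2.07×10⁻¹⁷) N.
|F| = 2.07×10⁻¹⁷ N.

|F| ≈ 2.07×10⁻¹⁷ N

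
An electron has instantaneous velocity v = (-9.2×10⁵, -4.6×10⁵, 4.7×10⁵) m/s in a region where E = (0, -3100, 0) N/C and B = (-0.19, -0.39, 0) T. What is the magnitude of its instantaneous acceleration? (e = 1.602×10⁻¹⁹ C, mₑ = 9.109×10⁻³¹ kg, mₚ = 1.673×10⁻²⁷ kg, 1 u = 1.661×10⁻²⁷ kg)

v×B = (1.83×10⁵, -8.93×10⁴, 2.71×10⁵) N/C.
E + v×B = (1.83×10⁵, -9.24×10⁴, 2.71×10⁵) N/C.
F = q(E + v×B) = (−1.602×10⁻¹⁹ C)·(1.83×10⁵, -9.24×10⁴, 2.71×10⁵) = (-2.94×10⁻¹⁴, 1.48×10⁻¹⁴, -4.35×10⁻¹⁴) N.
|a| = |F|/m = 5.451×10⁻¹⁴/9.109×10⁻³¹ ≈ 5.98×10¹⁶ m/s².

|a| ≈ 5.98×10¹⁶ m/s²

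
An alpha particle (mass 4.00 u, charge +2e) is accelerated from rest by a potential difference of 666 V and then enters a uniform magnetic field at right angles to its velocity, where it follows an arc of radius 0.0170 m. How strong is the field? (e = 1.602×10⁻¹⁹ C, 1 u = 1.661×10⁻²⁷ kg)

v = √(2|q|V/m) = √(2·3.204×10⁻¹⁹·666/6.644×10⁻²⁷) ≈ 2.534×10⁵ m/s.
B = mv/(|q|r) = (6.644×10⁻²⁷)(2.534×10⁵)/((3.204×10⁻¹⁹)(0.0170)) ≈ 0.309 T.

B ≈ 0.309 T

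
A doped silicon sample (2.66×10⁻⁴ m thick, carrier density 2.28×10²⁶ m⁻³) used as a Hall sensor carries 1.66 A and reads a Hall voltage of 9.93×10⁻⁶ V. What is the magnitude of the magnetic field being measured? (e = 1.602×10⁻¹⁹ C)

From V_H = IB/(n e t), B = V_H n e t / I.
B = (9.93×10⁻⁶)(2.28×10²⁶)(1.602×10⁻¹⁹)(2.66×10⁻⁴)/1.66 ≈ 0.0581 T.

B ≈ 0.0581 T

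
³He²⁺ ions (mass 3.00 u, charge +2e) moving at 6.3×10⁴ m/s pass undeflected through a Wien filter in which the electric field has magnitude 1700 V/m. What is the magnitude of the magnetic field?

Balance of forces in the selector: qE = qvB ⇒ B = E/v.
B = 1700/6.3×10⁴ = 0.027 T.

B = 0.027 T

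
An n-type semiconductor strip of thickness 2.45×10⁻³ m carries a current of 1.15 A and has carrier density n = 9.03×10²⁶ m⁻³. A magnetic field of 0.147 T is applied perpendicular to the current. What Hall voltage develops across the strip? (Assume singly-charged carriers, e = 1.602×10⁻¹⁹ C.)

V_H ≈ 4.77×10⁻⁷ V

V_H = IB/(n e t).
V_H = (1.15)(0.147)/((9.03×10²⁶)(1.602×10⁻¹⁹)(2.45×10⁻³)) ≈ 4.77×10⁻⁷ V.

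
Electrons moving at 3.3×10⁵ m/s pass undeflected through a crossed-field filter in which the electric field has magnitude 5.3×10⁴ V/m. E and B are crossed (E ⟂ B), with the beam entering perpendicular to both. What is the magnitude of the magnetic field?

Balance of forces in the selector: qE = qvB ⇒ B = E/v.
B = 5.3×10⁴/3.3×10⁵ = 0.16 T.

B = 0.16 T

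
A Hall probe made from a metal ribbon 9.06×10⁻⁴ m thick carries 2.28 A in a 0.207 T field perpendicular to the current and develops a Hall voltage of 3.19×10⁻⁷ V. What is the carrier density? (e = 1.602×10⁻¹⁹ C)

n ≈ 1.02×10²⁸ m⁻³

From V_H = IB/(n e t), n = IB/(V_H e t).
n = (2.28)(0.207)/((3.19×10⁻⁷)(1.602×10⁻¹⁹)(9.06×10⁻⁴)) ≈ 1.02×10²⁸ m⁻³.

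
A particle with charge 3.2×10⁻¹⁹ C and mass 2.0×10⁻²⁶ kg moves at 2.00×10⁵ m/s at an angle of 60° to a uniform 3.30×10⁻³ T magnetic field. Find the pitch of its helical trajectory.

p ≈ 11.9 m

v∥ = v cosθ = 2.00×10⁵·cos60° ≈ 1.000×10⁵ m/s.
T = 2πm/(|q|B) = 2π(2.0×10⁻²⁶)/((3.2×10⁻¹⁹)(3.30×10⁻³)) ≈ 1.190×10⁻⁴ s.
pitch = v∥ T = (1.000×10⁵)(1.190×10⁻⁴) ≈ 11.9 m.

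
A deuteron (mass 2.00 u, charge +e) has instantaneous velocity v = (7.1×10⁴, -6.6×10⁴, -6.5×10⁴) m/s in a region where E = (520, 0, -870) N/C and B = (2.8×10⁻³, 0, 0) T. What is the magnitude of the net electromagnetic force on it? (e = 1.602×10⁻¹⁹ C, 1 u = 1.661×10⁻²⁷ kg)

v×B = (0, -182, 185) N/C.
E + v×B = (520, -182, -685) N/C.
F = q(E + v×B) = (1.602×10⁻¹⁹ C)·(520, -182, -685) = (8.33×10⁻¹⁷, -2.92×10⁻¹⁷, -1.10×10⁻¹⁶) N.
|F| = 1.41×10⁻¹⁶ N.

|F| ≈ 1.41×10⁻¹⁶ N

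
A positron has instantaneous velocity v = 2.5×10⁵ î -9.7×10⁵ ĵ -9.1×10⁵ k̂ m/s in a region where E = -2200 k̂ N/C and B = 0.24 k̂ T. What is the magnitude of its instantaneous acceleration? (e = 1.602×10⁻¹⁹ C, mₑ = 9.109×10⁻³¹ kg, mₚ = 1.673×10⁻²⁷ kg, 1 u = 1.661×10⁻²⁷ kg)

v×B = (-2.33×10⁵, -6.00×10⁴, 0) N/C.
E + v×B = (-2.33×10⁵, -6.00×10⁴, -2200) N/C.
F = q(E + v×B) = (1.602×10⁻¹⁹ C)·(-2.33×10⁵, -6.00×10⁴, -2200) = (-3.73×10⁻¹⁴, -9.61×10⁻¹⁵, -3.52×10⁻¹⁶) N.
|a| = |F|/m = 3.851×10⁻¹⁴/9.109×10⁻³¹ ≈ 4.23×10¹⁶ m/s².

|a| ≈ 4.23×10¹⁶ m/s²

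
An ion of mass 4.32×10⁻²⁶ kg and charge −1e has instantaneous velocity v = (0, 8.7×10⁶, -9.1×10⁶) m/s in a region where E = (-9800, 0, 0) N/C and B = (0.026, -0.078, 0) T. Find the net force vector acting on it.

F ≈ (1.15×10⁻¹³, 3.79×10⁻¹⁴, 3.62×10⁻¹⁴) N

v×B = (-7.10×10⁵, -2.37×10⁵, -2.26×10⁵) N/C.
E + v×B = (-7.20×10⁵, -2.37×10⁵, -2.26×10⁵) N/C.
F = q(E + v×B) = (−1.602×10⁻¹⁹ C)·(-7.20×10⁵, -2.37×10⁵, -2.26×10⁵) = (1.15×10⁻¹³, 3.79×10⁻¹⁴, 3.62×10⁻¹⁴) N.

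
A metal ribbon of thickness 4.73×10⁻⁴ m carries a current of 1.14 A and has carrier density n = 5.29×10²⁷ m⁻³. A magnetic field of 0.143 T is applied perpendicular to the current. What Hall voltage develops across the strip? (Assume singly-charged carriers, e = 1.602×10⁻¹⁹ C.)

V_H ≈ 4.07×10⁻⁷ V

V_H = IB/(n e t).
V_H = (1.14)(0.143)/((5.29×10²⁷)(1.602×10⁻¹⁹)(4.73×10⁻⁴)) ≈ 4.07×10⁻⁷ V.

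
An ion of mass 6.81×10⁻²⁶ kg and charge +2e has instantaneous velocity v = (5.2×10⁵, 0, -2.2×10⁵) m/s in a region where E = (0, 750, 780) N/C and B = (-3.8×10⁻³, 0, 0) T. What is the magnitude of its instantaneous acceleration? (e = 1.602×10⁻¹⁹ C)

v×B = (0, 836, 0) N/C.
E + v×B = (0, 1590, 780) N/C.
F = q(E + v×B) = (3.204×10⁻¹⁹ C)·(0, 1590, 780) = (0, 5.08×10⁻¹⁶, 2.50×10⁻¹⁶) N.
|a| = |F|/m = 5.663×10⁻¹⁶/6.81×10⁻²⁶ ≈ 8.32×10⁹ m/s².

|a| ≈ 8.32×10⁹ m/s²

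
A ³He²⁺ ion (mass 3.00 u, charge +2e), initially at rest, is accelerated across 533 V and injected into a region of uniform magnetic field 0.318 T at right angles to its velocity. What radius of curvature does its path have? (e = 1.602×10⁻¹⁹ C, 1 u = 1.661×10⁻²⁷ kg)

Acceleration: |q|V = ½mv² ⇒ v = √(2|q|V/m) = √(2·3.204×10⁻¹⁹·533/4.983×10⁻²⁷) ≈ 2.618×10⁵ m/s.
In the field: r = mv/(|q|B) = (4.983×10⁻²⁷)(2.618×10⁵)/((3.204×10⁻¹⁹)(0.318)) ≈ 0.0128 m.

r ≈ 0.0128 m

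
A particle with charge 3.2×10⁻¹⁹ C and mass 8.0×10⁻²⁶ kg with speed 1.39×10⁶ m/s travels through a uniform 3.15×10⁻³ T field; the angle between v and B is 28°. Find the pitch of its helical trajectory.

v∥ = v cosθ = 1.39×10⁶·cos28° ≈ 1.227×10⁶ m/s.
T = 2πm/(|q|B) = 2π(8.0×10⁻²⁶)/((3.2×10⁻¹⁹)(3.15×10⁻³)) ≈ 4.987×10⁻⁴ s.
pitch = v∥ T = (1.227×10⁶)(4.987×10⁻⁴) ≈ 612 m.

p ≈ 612 m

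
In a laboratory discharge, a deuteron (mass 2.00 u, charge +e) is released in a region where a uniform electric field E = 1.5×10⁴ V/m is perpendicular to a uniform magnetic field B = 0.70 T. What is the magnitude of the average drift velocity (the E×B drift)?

v_d ≈ 2.1×10⁴ m/s

The E×B drift speed is v_d = E/B.
v_d = 1.5×10⁴/0.70 = 2.1×10⁴ m/s.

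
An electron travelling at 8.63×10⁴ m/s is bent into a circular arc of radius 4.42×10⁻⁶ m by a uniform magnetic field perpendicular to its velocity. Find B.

B ≈ 0.111 T

From |q|vB = mv²/r, B = mv/(|q|r).
B = (9.109×10⁻³¹)(8.63×10⁴)/((1.602×10⁻¹⁹)(4.42×10⁻⁶)) ≈ 0.111 T.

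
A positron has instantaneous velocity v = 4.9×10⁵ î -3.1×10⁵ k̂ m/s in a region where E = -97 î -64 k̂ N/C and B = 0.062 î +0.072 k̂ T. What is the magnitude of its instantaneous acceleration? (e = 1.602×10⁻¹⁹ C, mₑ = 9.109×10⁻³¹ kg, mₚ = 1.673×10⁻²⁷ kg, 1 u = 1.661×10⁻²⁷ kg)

v×B = (0, -5.45×10⁴, 0) N/C.
E + v×B = (-97.0, -5.45×10⁴, -64.0) N/C.
F = q(E + v×B) = (1.602×10⁻¹⁹ C)·(-97.0, -5.45×10⁴, -64.0) = (-1.55×10⁻¹⁷, -8.73×10⁻¹⁵, -1.03×10⁻¹⁷) N.
|a| = |F|/m = 8.731×10⁻¹⁵/9.109×10⁻³¹ ≈ 9.58×10¹⁵ m/s².

|a| ≈ 9.58×10¹⁵ m/s²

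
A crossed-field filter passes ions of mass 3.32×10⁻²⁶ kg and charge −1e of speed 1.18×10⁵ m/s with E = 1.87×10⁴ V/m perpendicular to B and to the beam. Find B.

Balance of forces in the selector: qE = qvB ⇒ B = E/v.
B = 1.87×10⁴/1.18×10⁵ = 0.158 T.

B = 0.158 T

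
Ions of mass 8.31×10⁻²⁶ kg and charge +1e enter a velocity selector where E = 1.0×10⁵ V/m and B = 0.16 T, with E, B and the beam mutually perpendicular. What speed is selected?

For undeflected motion the electric and magnetic forces balance: qE = qvB.
v = E/B = 1.0×10⁵/0.16 = 6.2×10⁵ m/s.

v = 6.2×10⁵ m/s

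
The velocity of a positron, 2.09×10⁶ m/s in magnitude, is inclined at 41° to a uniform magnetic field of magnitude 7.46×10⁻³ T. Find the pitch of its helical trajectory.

v∥ = v cosθ = 2.09×10⁶·cos41° ≈ 1.577×10⁶ m/s.
T = 2πm/(|q|B) = 2π(9.109×10⁻³¹)/((1.602×10⁻¹⁹)(7.46×10⁻³)) ≈ 4.789×10⁻⁹ s.
pitch = v∥ T = (1.577×10⁶)(4.789×10⁻⁹) ≈ 7.55×10⁻³ m.

p ≈ 7.55×10⁻³ m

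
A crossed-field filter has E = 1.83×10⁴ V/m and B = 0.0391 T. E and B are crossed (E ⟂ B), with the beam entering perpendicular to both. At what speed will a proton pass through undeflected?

Straight-line motion ⇒ electric and magnetic forces cancel, so E = vB.
v = E/B = 1.83×10⁴/0.0391 = 4.68×10⁵ m/s.

v = 4.68×10⁵ m/s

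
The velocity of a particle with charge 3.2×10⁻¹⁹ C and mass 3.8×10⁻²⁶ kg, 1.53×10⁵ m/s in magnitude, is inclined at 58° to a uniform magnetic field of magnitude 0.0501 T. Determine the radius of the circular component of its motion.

r ≈ 0.308 m

v⊥ = v sinθ = 1.53×10⁵·sin58° ≈ 1.298×10⁵ m/s.
r = m v⊥/(|q|B) = (3.8×10⁻²⁶)(1.298×10⁵)/((3.2×10⁻¹⁹)(0.0501)) ≈ 0.308 m.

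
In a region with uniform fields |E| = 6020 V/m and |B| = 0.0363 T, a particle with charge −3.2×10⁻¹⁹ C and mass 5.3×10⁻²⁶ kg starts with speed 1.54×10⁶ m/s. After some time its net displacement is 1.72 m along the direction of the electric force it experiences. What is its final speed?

v_f ≈ 1.58×10⁶ m/s

B does no work; ΔKE = |q|E d.
½mv_f² = ½mv₀² + |q|Ed = ½(5.3×10⁻²⁶)(1.54×10⁶)² + (3.2×10⁻¹⁹)(6020)(1.72) ≈ 6.285×10⁻¹⁴ J + 3.313×10⁻¹⁵ J ≈ 6.616×10⁻¹⁴ J.
v_f = √(2·6.616×10⁻¹⁴/5.3×10⁻²⁶) ≈ 1.58×10⁶ m/s.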